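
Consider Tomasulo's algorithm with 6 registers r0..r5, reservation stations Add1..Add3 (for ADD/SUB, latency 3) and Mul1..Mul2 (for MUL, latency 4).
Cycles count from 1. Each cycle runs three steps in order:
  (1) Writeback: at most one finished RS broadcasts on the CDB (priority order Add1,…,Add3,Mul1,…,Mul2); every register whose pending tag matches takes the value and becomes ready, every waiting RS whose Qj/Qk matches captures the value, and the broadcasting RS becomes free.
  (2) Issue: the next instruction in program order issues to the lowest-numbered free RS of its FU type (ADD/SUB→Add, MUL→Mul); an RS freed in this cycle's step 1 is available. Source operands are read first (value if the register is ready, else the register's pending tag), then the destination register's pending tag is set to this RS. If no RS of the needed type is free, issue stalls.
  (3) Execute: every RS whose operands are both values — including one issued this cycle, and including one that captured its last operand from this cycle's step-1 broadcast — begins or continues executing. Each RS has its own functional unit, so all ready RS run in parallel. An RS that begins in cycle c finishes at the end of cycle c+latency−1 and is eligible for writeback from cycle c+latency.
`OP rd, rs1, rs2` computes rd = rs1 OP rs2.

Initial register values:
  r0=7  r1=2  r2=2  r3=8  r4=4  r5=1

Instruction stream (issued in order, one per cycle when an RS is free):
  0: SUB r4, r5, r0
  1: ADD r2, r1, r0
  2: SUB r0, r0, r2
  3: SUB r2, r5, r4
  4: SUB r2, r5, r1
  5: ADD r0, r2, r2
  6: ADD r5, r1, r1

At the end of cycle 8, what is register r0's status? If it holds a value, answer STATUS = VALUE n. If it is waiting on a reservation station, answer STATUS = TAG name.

cycle 1: issue SUB r4<-Add1 // r0:7,r1:2,r2:2,r3:8,r4:Add1,r5:1
cycle 2: issue ADD r2<-Add2 // r0:7,r1:2,r2:Add2,r3:8,r4:Add1,r5:1
cycle 3: issue SUB r0<-Add3 // r0:Add3,r1:2,r2:Add2,r3:8,r4:Add1,r5:1
cycle 4: CDB Add1=-6; issue SUB r2<-Add1 // r0:Add3,r1:2,r2:Add1,r3:8,r4:-6,r5:1
cycle 5: CDB Add2=9; issue SUB r2<-Add2 // r0:Add3,r1:2,r2:Add2,r3:8,r4:-6,r5:1
cycle 6: stall // r0:Add3,r1:2,r2:Add2,r3:8,r4:-6,r5:1
cycle 7: CDB Add1=7; issue ADD r0<-Add1 // r0:Add1,r1:2,r2:Add2,r3:8,r4:-6,r5:1
cycle 8: CDB Add2=-1; issue ADD r5<-Add2 // r0:Add1,r1:2,r2:-1,r3:8,r4:-6,r5:Add2

STATUS = TAG Add1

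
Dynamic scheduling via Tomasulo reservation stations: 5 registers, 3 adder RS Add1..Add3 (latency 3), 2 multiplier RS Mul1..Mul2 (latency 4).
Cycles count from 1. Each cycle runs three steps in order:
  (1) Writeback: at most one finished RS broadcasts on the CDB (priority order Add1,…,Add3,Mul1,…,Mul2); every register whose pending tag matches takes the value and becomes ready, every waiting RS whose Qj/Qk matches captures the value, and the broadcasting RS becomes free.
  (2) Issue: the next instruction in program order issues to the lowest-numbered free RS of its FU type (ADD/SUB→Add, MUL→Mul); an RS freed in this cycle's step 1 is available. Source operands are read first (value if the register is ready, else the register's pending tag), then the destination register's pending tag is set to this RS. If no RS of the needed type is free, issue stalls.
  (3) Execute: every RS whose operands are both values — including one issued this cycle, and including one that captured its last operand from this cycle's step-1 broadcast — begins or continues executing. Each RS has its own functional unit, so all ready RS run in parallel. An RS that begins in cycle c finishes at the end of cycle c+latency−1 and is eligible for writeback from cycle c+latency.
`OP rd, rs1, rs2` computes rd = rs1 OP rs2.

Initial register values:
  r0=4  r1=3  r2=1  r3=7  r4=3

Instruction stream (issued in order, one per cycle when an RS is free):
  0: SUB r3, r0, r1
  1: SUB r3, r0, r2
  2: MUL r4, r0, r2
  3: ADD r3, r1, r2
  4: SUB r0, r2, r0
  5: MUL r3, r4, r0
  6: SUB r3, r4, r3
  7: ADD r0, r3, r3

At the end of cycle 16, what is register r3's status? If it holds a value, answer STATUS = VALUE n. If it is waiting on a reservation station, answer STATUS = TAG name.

cycle 1: issue SUB r3<-Add1 // r0:4,r1:3,r2:1,r3:Add1,r4:3
cycle 2: issue SUB r3<-Add2 // r0:4,r1:3,r2:1,r3:Add2,r4:3
cycle 3: issue MUL r4<-Mul1 // r0:4,r1:3,r2:1,r3:Add2,r4:Mul1
cycle 4: CDB Add1=1; issue ADD r3<-Add1 // r0:4,r1:3,r2:1,r3:Add1,r4:Mul1
cycle 5: CDB Add2=3; issue SUB r0<-Add2 // r0:Add2,r1:3,r2:1,r3:Add1,r4:Mul1
cycle 6: issue MUL r3<-Mul2 // r0:Add2,r1:3,r2:1,r3:Mul2,r4:Mul1
cycle 7: CDB Add1=4; issue SUB r3<-Add1 // r0:Add2,r1:3,r2:1,r3:Add1,r4:Mul1
cycle 8: CDB Add2=-3; issue ADD r0<-Add2 // r0:Add2,r1:3,r2:1,r3:Add1,r4:Mul1
cycle 9: CDB Mul1=4 // r0:Add2,r1:3,r2:1,r3:Add1,r4:4
cycle 10: - // r0:Add2,r1:3,r2:1,r3:Add1,r4:4
cycle 11: - // r0:Add2,r1:3,r2:1,r3:Add1,r4:4
cycle 12: - // r0:Add2,r1:3,r2:1,r3:Add1,r4:4
cycle 13: CDB Mul2=-12 // r0:Add2,r1:3,r2:1,r3:Add1,r4:4
cycle 14: - // r0:Add2,r1:3,r2:1,r3:Add1,r4:4
cycle 15: - // r0:Add2,r1:3,r2:1,r3:Add1,r4:4
cycle 16: CDB Add1=16 // r0:Add2,r1:3,r2:1,r3:16,r4:4

STATUS = VALUE 16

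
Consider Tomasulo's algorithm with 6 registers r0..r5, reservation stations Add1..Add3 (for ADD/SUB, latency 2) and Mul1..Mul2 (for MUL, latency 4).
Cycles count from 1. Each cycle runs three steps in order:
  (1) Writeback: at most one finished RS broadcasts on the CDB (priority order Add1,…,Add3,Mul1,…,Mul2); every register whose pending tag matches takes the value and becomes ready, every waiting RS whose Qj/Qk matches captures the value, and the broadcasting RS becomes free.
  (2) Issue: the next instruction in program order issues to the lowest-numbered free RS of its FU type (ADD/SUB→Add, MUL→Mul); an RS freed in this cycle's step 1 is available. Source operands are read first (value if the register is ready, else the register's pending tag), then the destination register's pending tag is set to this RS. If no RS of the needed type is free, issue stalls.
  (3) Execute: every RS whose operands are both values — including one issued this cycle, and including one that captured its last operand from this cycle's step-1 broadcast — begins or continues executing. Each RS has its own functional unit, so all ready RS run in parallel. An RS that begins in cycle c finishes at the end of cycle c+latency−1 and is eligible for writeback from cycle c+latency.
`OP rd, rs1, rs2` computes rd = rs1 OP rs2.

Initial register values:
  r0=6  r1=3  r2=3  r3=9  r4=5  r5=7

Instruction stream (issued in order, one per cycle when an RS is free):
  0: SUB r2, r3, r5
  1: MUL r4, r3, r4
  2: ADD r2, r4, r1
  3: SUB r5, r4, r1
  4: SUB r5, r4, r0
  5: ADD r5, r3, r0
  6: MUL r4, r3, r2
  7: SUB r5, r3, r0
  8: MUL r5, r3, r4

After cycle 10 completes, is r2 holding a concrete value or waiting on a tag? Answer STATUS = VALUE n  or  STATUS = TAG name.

STATUS = VALUE 48

cycle 1: issue SUB r2<-Add1 // r0:6,r1:3,r2:Add1,r3:9,r4:5,r5:7
cycle 2: issue MUL r4<-Mul1 // r0:6,r1:3,r2:Add1,r3:9,r4:Mul1,r5:7
cycle 3: CDB Add1=2; issue ADD r2<-Add1 // r0:6,r1:3,r2:Add1,r3:9,r4:Mul1,r5:7
cycle 4: issue SUB r5<-Add2 // r0:6,r1:3,r2:Add1,r3:9,r4:Mul1,r5:Add2
cycle 5: issue SUB r5<-Add3 // r0:6,r1:3,r2:Add1,r3:9,r4:Mul1,r5:Add3
cycle 6: CDB Mul1=45; stall // r0:6,r1:3,r2:Add1,r3:9,r4:45,r5:Add3
cycle 7: stall // r0:6,r1:3,r2:Add1,r3:9,r4:45,r5:Add3
cycle 8: CDB Add1=48; issue ADD r5<-Add1 // r0:6,r1:3,r2:48,r3:9,r4:45,r5:Add1
cycle 9: CDB Add2=42; issue MUL r4<-Mul1 // r0:6,r1:3,r2:48,r3:9,r4:Mul1,r5:Add1
cycle 10: CDB Add1=15; issue SUB r5<-Add1 // r0:6,r1:3,r2:48,r3:9,r4:Mul1,r5:Add1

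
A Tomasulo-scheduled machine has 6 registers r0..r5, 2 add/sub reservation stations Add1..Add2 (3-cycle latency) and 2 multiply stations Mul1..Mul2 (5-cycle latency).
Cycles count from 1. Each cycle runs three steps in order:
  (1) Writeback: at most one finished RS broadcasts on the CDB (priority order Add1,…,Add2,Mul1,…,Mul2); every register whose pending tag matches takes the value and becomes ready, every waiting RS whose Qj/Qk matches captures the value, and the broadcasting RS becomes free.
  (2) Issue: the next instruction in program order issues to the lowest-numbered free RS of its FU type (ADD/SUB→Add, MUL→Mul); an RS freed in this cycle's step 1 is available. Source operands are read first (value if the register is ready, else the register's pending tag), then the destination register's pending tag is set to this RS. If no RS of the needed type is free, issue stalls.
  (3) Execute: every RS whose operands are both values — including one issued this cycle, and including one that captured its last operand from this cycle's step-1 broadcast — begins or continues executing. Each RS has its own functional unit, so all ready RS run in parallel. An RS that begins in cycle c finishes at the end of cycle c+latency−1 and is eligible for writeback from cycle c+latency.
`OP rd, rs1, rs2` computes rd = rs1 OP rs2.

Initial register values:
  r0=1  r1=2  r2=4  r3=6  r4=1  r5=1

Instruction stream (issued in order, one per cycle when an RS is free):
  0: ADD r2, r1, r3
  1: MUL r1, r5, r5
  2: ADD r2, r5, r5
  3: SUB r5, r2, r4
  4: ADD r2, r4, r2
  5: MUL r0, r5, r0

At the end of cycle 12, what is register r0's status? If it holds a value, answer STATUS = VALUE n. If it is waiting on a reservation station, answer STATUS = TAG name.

STATUS = TAG Mul1

c1: issue ADD r2<-Add1 | r0:1,r1:2,r2:Add1,r3:6,r4:1,r5:1
c2: issue MUL r1<-Mul1 | r0:1,r1:Mul1,r2:Add1,r3:6,r4:1,r5:1
c3: issue ADD r2<-Add2 | r0:1,r1:Mul1,r2:Add2,r3:6,r4:1,r5:1
c4: CDB Add1=8; issue SUB r5<-Add1 | r0:1,r1:Mul1,r2:Add2,r3:6,r4:1,r5:Add1
c5: stall | r0:1,r1:Mul1,r2:Add2,r3:6,r4:1,r5:Add1
c6: CDB Add2=2; issue ADD r2<-Add2 | r0:1,r1:Mul1,r2:Add2,r3:6,r4:1,r5:Add1
c7: CDB Mul1=1; issue MUL r0<-Mul1 | r0:Mul1,r1:1,r2:Add2,r3:6,r4:1,r5:Add1
c8: - | r0:Mul1,r1:1,r2:Add2,r3:6,r4:1,r5:Add1
c9: CDB Add1=1 | r0:Mul1,r1:1,r2:Add2,r3:6,r4:1,r5:1
c10: CDB Add2=3 | r0:Mul1,r1:1,r2:3,r3:6,r4:1,r5:1
c11: - | r0:Mul1,r1:1,r2:3,r3:6,r4:1,r5:1
c12: - | r0:Mul1,r1:1,r2:3,r3:6,r4:1,r5:1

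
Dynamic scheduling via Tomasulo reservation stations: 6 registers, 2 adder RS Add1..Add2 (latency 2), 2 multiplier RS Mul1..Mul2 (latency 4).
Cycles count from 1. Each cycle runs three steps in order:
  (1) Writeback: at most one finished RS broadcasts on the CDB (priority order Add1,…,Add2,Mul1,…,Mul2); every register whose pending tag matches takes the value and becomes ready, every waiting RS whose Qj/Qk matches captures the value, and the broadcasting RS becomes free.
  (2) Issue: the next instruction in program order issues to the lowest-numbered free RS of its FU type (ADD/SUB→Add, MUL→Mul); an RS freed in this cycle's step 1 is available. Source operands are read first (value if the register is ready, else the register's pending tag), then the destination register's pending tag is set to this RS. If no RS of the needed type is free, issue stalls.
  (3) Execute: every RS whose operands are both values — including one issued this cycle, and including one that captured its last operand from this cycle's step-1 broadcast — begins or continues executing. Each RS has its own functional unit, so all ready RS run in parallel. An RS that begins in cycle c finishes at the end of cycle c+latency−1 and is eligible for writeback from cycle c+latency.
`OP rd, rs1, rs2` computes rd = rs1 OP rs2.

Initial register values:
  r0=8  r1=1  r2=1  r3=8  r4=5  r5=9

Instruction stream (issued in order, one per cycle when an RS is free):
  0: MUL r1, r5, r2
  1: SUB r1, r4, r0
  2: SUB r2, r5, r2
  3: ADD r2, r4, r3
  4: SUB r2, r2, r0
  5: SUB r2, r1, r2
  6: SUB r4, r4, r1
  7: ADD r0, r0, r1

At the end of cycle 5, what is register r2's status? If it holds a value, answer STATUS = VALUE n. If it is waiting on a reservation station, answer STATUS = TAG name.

STATUS = TAG Add2

c1: issue MUL r1<-Mul1 | r0:8,r1:Mul1,r2:1,r3:8,r4:5,r5:9
c2: issue SUB r1<-Add1 | r0:8,r1:Add1,r2:1,r3:8,r4:5,r5:9
c3: issue SUB r2<-Add2 | r0:8,r1:Add1,r2:Add2,r3:8,r4:5,r5:9
c4: CDB Add1=-3; issue ADD r2<-Add1 | r0:8,r1:-3,r2:Add1,r3:8,r4:5,r5:9
c5: CDB Add2=8; issue SUB r2<-Add2 | r0:8,r1:-3,r2:Add2,r3:8,r4:5,r5:9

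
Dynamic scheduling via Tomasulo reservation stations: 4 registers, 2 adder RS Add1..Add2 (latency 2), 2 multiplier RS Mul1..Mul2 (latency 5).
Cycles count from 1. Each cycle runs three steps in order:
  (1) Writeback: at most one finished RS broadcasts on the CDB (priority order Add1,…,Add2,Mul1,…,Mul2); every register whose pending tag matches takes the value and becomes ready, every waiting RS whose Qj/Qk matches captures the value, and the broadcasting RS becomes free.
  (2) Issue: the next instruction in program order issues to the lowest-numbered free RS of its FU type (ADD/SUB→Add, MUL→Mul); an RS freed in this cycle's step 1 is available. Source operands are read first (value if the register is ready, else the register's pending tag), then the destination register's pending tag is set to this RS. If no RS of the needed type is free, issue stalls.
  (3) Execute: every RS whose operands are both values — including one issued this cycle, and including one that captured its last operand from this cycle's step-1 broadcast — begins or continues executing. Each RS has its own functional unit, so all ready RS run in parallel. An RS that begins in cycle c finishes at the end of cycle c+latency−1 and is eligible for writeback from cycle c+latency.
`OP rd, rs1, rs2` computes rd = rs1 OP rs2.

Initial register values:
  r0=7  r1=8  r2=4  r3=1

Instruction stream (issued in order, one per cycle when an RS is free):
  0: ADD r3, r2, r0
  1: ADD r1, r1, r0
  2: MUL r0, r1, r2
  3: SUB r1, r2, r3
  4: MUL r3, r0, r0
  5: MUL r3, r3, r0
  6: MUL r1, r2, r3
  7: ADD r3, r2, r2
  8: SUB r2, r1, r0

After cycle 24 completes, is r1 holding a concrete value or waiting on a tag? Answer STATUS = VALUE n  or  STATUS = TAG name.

STATUS = VALUE 864000

cycle 1: issue ADD r3<-Add1 // r0:7,r1:8,r2:4,r3:Add1
cycle 2: issue ADD r1<-Add2 // r0:7,r1:Add2,r2:4,r3:Add1
cycle 3: CDB Add1=11; issue MUL r0<-Mul1 // r0:Mul1,r1:Add2,r2:4,r3:11
cycle 4: CDB Add2=15; issue SUB r1<-Add1 // r0:Mul1,r1:Add1,r2:4,r3:11
cycle 5: issue MUL r3<-Mul2 // r0:Mul1,r1:Add1,r2:4,r3:Mul2
cycle 6: CDB Add1=-7; stall // r0:Mul1,r1:-7,r2:4,r3:Mul2
cycle 7: stall // r0:Mul1,r1:-7,r2:4,r3:Mul2
cycle 8: stall // r0:Mul1,r1:-7,r2:4,r3:Mul2
cycle 9: CDB Mul1=60; issue MUL r3<-Mul1 // r0:60,r1:-7,r2:4,r3:Mul1
cycle 10: stall // r0:60,r1:-7,r2:4,r3:Mul1
cycle 11: stall // r0:60,r1:-7,r2:4,r3:Mul1
cycle 12: stall // r0:60,r1:-7,r2:4,r3:Mul1
cycle 13: stall // r0:60,r1:-7,r2:4,r3:Mul1
cycle 14: CDB Mul2=3600; issue MUL r1<-Mul2 // r0:60,r1:Mul2,r2:4,r3:Mul1
cycle 15: issue ADD r3<-Add1 // r0:60,r1:Mul2,r2:4,r3:Add1
cycle 16: issue SUB r2<-Add2 // r0:60,r1:Mul2,r2:Add2,r3:Add1
cycle 17: CDB Add1=8 // r0:60,r1:Mul2,r2:Add2,r3:8
cycle 18: - // r0:60,r1:Mul2,r2:Add2,r3:8
cycle 19: CDB Mul1=216000 // r0:60,r1:Mul2,r2:Add2,r3:8
cycle 20: - // r0:60,r1:Mul2,r2:Add2,r3:8
cycle 21: - // r0:60,r1:Mul2,r2:Add2,r3:8
cycle 22: - // r0:60,r1:Mul2,r2:Add2,r3:8
cycle 23: - // r0:60,r1:Mul2,r2:Add2,r3:8
cycle 24: CDB Mul2=864000 // r0:60,r1:864000,r2:Add2,r3:8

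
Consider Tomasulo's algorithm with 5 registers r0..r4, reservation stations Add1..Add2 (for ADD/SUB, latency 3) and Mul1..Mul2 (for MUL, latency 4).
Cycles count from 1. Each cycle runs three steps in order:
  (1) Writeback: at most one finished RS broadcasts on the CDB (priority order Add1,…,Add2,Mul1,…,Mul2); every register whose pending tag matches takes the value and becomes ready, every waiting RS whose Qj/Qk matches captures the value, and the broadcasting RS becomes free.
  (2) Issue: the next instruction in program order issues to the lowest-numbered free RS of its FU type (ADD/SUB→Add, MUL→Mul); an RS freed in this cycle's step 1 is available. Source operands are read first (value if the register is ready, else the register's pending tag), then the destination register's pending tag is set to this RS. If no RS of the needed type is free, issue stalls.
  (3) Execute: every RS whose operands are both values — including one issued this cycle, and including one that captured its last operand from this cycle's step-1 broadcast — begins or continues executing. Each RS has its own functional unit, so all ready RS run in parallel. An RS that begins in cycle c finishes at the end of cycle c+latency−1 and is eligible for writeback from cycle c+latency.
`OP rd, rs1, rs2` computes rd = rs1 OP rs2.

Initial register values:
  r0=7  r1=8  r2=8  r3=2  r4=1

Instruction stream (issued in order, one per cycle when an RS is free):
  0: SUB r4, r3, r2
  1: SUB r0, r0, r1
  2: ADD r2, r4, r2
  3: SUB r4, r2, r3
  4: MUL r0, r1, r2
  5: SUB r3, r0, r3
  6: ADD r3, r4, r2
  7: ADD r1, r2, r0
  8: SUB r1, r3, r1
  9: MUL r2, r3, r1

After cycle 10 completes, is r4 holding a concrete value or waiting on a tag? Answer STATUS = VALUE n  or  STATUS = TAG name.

c1: issue SUB r4<-Add1 | r0:7,r1:8,r2:8,r3:2,r4:Add1
c2: issue SUB r0<-Add2 | r0:Add2,r1:8,r2:8,r3:2,r4:Add1
c3: stall | r0:Add2,r1:8,r2:8,r3:2,r4:Add1
c4: CDB Add1=-6; issue ADD r2<-Add1 | r0:Add2,r1:8,r2:Add1,r3:2,r4:-6
c5: CDB Add2=-1; issue SUB r4<-Add2 | r0:-1,r1:8,r2:Add1,r3:2,r4:Add2
c6: issue MUL r0<-Mul1 | r0:Mul1,r1:8,r2:Add1,r3:2,r4:Add2
c7: CDB Add1=2; issue SUB r3<-Add1 | r0:Mul1,r1:8,r2:2,r3:Add1,r4:Add2
c8: stall | r0:Mul1,r1:8,r2:2,r3:Add1,r4:Add2
c9: stall | r0:Mul1,r1:8,r2:2,r3:Add1,r4:Add2
c10: CDB Add2=0; issue ADD r3<-Add2 | r0:Mul1,r1:8,r2:2,r3:Add2,r4:0

STATUS = VALUE 0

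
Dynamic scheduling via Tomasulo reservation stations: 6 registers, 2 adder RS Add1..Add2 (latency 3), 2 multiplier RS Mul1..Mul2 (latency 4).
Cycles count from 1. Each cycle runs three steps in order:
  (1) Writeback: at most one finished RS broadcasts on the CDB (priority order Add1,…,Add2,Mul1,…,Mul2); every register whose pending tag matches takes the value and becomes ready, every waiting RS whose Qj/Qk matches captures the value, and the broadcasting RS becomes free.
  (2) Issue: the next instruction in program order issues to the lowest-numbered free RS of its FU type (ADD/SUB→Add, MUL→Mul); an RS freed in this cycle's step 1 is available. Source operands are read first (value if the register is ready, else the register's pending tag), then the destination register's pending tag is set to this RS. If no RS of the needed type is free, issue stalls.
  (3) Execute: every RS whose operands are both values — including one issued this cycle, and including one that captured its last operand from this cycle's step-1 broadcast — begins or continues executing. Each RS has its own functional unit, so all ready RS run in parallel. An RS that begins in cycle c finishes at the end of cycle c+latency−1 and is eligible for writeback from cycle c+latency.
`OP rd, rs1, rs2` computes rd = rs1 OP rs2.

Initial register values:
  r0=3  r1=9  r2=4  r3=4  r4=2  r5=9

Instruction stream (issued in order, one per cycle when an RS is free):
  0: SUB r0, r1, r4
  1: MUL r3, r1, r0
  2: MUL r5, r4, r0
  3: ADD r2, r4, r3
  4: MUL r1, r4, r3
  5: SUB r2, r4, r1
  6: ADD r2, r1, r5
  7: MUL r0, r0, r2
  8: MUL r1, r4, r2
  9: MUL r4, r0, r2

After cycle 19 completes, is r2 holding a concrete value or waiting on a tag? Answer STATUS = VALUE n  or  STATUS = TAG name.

cycle 1: issue SUB r0<-Add1 // r0:Add1,r1:9,r2:4,r3:4,r4:2,r5:9
cycle 2: issue MUL r3<-Mul1 // r0:Add1,r1:9,r2:4,r3:Mul1,r4:2,r5:9
cycle 3: issue MUL r5<-Mul2 // r0:Add1,r1:9,r2:4,r3:Mul1,r4:2,r5:Mul2
cycle 4: CDB Add1=7; issue ADD r2<-Add1 // r0:7,r1:9,r2:Add1,r3:Mul1,r4:2,r5:Mul2
cycle 5: stall // r0:7,r1:9,r2:Add1,r3:Mul1,r4:2,r5:Mul2
cycle 6: stall // r0:7,r1:9,r2:Add1,r3:Mul1,r4:2,r5:Mul2
cycle 7: stall // r0:7,r1:9,r2:Add1,r3:Mul1,r4:2,r5:Mul2
cycle 8: CDB Mul1=63; issue MUL r1<-Mul1 // r0:7,r1:Mul1,r2:Add1,r3:63,r4:2,r5:Mul2
cycle 9: CDB Mul2=14; issue SUB r2<-Add2 // r0:7,r1:Mul1,r2:Add2,r3:63,r4:2,r5:14
cycle 10: stall // r0:7,r1:Mul1,r2:Add2,r3:63,r4:2,r5:14
cycle 11: CDB Add1=65; issue ADD r2<-Add1 // r0:7,r1:Mul1,r2:Add1,r3:63,r4:2,r5:14
cycle 12: CDB Mul1=126; issue MUL r0<-Mul1 // r0:Mul1,r1:126,r2:Add1,r3:63,r4:2,r5:14
cycle 13: issue MUL r1<-Mul2 // r0:Mul1,r1:Mul2,r2:Add1,r3:63,r4:2,r5:14
cycle 14: stall // r0:Mul1,r1:Mul2,r2:Add1,r3:63,r4:2,r5:14
cycle 15: CDB Add1=140; stall // r0:Mul1,r1:Mul2,r2:140,r3:63,r4:2,r5:14
cycle 16: CDB Add2=-124; stall // r0:Mul1,r1:Mul2,r2:140,r3:63,r4:2,r5:14
cycle 17: stall // r0:Mul1,r1:Mul2,r2:140,r3:63,r4:2,r5:14
cycle 18: stall // r0:Mul1,r1:Mul2,r2:140,r3:63,r4:2,r5:14
cycle 19: CDB Mul1=980; issue MUL r4<-Mul1 // r0:980,r1:Mul2,r2:140,r3:63,r4:Mul1,r5:14

STATUS = VALUE 140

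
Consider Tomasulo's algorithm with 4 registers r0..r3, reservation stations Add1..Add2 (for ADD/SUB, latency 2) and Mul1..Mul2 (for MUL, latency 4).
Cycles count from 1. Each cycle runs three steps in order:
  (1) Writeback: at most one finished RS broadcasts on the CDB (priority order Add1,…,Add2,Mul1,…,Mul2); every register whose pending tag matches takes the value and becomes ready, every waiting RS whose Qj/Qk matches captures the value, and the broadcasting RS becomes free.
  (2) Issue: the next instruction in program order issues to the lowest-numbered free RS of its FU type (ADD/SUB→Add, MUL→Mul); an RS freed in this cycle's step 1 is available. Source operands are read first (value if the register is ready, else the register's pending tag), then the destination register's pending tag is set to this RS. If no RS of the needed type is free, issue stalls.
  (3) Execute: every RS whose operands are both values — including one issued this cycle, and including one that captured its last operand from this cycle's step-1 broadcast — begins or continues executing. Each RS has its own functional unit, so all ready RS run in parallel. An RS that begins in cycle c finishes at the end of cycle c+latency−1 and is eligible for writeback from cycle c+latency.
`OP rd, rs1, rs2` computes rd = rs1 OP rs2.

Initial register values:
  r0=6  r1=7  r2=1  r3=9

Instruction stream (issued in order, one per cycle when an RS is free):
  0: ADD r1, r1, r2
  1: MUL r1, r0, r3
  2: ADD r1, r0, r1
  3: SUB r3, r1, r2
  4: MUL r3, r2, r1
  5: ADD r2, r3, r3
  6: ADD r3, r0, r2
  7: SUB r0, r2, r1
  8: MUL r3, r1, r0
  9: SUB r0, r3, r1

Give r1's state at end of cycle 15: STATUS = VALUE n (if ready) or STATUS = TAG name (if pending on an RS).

STATUS = VALUE 60

  c1: issue ADD r1<-Add1  regs: r0:6,r1:Add1,r2:1,r3:9
  c2: issue MUL r1<-Mul1  regs: r0:6,r1:Mul1,r2:1,r3:9
  c3: CDB Add1=8; issue ADD r1<-Add1  regs: r0:6,r1:Add1,r2:1,r3:9
  c4: issue SUB r3<-Add2  regs: r0:6,r1:Add1,r2:1,r3:Add2
  c5: issue MUL r3<-Mul2  regs: r0:6,r1:Add1,r2:1,r3:Mul2
  c6: CDB Mul1=54; stall  regs: r0:6,r1:Add1,r2:1,r3:Mul2
  c7: stall  regs: r0:6,r1:Add1,r2:1,r3:Mul2
  c8: CDB Add1=60; issue ADD r2<-Add1  regs: r0:6,r1:60,r2:Add1,r3:Mul2
  c9: stall  regs: r0:6,r1:60,r2:Add1,r3:Mul2
  c10: CDB Add2=59; issue ADD r3<-Add2  regs: r0:6,r1:60,r2:Add1,r3:Add2
  c11: stall  regs: r0:6,r1:60,r2:Add1,r3:Add2
  c12: CDB Mul2=60; stall  regs: r0:6,r1:60,r2:Add1,r3:Add2
  c13: stall  regs: r0:6,r1:60,r2:Add1,r3:Add2
  c14: CDB Add1=120; issue SUB r0<-Add1  regs: r0:Add1,r1:60,r2:120,r3:Add2
  c15: issue MUL r3<-Mul1  regs: r0:Add1,r1:60,r2:120,r3:Mul1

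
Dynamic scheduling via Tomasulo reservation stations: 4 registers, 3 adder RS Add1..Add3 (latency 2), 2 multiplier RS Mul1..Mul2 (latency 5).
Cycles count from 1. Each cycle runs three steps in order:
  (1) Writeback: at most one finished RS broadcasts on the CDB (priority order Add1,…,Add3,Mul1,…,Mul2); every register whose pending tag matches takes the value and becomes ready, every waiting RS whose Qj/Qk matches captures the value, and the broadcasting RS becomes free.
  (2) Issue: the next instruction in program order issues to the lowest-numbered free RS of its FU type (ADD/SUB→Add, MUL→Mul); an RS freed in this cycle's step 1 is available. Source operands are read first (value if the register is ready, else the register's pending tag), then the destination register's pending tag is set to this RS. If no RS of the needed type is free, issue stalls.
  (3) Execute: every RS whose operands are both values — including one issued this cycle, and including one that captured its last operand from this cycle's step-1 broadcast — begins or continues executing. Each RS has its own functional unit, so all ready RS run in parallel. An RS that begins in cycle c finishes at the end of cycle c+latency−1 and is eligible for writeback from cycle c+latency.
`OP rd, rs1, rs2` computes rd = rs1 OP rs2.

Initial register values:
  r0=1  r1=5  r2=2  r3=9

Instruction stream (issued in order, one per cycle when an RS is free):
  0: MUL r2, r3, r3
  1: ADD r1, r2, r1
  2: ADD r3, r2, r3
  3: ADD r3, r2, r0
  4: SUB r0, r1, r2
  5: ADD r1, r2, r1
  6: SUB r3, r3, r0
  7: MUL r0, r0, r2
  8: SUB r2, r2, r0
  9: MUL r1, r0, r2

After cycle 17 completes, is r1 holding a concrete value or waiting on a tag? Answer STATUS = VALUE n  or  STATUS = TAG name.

c1: issue MUL r2<-Mul1 | r0:1,r1:5,r2:Mul1,r3:9
c2: issue ADD r1<-Add1 | r0:1,r1:Add1,r2:Mul1,r3:9
c3: issue ADD r3<-Add2 | r0:1,r1:Add1,r2:Mul1,r3:Add2
c4: issue ADD r3<-Add3 | r0:1,r1:Add1,r2:Mul1,r3:Add3
c5: stall | r0:1,r1:Add1,r2:Mul1,r3:Add3
c6: CDB Mul1=81; stall | r0:1,r1:Add1,r2:81,r3:Add3
c7: stall | r0:1,r1:Add1,r2:81,r3:Add3
c8: CDB Add1=86; issue SUB r0<-Add1 | r0:Add1,r1:86,r2:81,r3:Add3
c9: CDB Add2=90; issue ADD r1<-Add2 | r0:Add1,r1:Add2,r2:81,r3:Add3
c10: CDB Add1=5; issue SUB r3<-Add1 | r0:5,r1:Add2,r2:81,r3:Add1
c11: CDB Add2=167; issue MUL r0<-Mul1 | r0:Mul1,r1:167,r2:81,r3:Add1
c12: CDB Add3=82; issue SUB r2<-Add2 | r0:Mul1,r1:167,r2:Add2,r3:Add1
c13: issue MUL r1<-Mul2 | r0:Mul1,r1:Mul2,r2:Add2,r3:Add1
c14: CDB Add1=77 | r0:Mul1,r1:Mul2,r2:Add2,r3:77
c15: - | r0:Mul1,r1:Mul2,r2:Add2,r3:77
c16: CDB Mul1=405 | r0:405,r1:Mul2,r2:Add2,r3:77
c17: - | r0:405,r1:Mul2,r2:Add2,r3:77

STATUS = TAG Mul2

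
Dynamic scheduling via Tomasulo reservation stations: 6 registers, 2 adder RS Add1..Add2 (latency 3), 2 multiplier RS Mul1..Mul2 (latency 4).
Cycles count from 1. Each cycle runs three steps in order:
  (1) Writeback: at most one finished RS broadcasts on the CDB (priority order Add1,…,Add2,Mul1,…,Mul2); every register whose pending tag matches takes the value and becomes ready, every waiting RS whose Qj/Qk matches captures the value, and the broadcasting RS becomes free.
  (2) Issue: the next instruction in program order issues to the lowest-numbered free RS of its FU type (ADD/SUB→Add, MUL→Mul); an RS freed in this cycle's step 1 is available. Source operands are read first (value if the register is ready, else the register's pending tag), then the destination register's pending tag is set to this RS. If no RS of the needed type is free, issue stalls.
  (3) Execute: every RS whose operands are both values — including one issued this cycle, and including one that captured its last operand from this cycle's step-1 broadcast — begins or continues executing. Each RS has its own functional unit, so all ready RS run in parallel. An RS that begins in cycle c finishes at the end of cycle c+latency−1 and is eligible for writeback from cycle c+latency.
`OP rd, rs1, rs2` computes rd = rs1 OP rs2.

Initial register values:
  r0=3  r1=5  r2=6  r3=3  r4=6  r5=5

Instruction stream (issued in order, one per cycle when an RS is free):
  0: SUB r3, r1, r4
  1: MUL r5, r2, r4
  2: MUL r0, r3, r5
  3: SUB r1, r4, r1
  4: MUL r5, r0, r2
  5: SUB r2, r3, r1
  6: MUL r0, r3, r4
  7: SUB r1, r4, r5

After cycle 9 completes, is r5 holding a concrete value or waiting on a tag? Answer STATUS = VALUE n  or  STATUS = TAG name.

STATUS = TAG Mul1

  c1: issue SUB r3<-Add1  regs: r0:3,r1:5,r2:6,r3:Add1,r4:6,r5:5
  c2: issue MUL r5<-Mul1  regs: r0:3,r1:5,r2:6,r3:Add1,r4:6,r5:Mul1
  c3: issue MUL r0<-Mul2  regs: r0:Mul2,r1:5,r2:6,r3:Add1,r4:6,r5:Mul1
  c4: CDB Add1=-1; issue SUB r1<-Add1  regs: r0:Mul2,r1:Add1,r2:6,r3:-1,r4:6,r5:Mul1
  c5: stall  regs: r0:Mul2,r1:Add1,r2:6,r3:-1,r4:6,r5:Mul1
  c6: CDB Mul1=36; issue MUL r5<-Mul1  regs: r0:Mul2,r1:Add1,r2:6,r3:-1,r4:6,r5:Mul1
  c7: CDB Add1=1; issue SUB r2<-Add1  regs: r0:Mul2,r1:1,r2:Add1,r3:-1,r4:6,r5:Mul1
  c8: stall  regs: r0:Mul2,r1:1,r2:Add1,r3:-1,r4:6,r5:Mul1
  c9: stall  regs: r0:Mul2,r1:1,r2:Add1,r3:-1,r4:6,r5:Mul1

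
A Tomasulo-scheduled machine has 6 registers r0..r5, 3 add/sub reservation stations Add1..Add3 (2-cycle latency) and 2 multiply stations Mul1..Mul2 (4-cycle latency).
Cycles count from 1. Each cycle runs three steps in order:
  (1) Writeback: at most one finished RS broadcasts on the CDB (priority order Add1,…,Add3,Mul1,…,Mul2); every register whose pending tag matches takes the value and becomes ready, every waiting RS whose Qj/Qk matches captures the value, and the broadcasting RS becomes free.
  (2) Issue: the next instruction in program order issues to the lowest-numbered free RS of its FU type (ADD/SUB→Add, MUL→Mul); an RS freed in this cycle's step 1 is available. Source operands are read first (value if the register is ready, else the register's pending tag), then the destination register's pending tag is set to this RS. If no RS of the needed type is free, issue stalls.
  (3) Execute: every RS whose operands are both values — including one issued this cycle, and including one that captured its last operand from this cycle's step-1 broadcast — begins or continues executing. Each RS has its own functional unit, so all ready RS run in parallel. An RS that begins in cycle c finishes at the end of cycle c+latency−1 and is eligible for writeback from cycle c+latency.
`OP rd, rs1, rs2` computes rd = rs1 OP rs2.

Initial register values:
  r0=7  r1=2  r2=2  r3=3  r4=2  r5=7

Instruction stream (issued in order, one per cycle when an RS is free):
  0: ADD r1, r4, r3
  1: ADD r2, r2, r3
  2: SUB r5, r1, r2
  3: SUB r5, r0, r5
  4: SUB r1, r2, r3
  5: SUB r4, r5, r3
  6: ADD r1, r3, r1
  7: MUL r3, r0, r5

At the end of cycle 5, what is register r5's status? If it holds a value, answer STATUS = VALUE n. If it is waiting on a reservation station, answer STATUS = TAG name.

STATUS = TAG Add2

c1: issue ADD r1<-Add1 | r0:7,r1:Add1,r2:2,r3:3,r4:2,r5:7
c2: issue ADD r2<-Add2 | r0:7,r1:Add1,r2:Add2,r3:3,r4:2,r5:7
c3: CDB Add1=5; issue SUB r5<-Add1 | r0:7,r1:5,r2:Add2,r3:3,r4:2,r5:Add1
c4: CDB Add2=5; issue SUB r5<-Add2 | r0:7,r1:5,r2:5,r3:3,r4:2,r5:Add2
c5: issue SUB r1<-Add3 | r0:7,r1:Add3,r2:5,r3:3,r4:2,r5:Add2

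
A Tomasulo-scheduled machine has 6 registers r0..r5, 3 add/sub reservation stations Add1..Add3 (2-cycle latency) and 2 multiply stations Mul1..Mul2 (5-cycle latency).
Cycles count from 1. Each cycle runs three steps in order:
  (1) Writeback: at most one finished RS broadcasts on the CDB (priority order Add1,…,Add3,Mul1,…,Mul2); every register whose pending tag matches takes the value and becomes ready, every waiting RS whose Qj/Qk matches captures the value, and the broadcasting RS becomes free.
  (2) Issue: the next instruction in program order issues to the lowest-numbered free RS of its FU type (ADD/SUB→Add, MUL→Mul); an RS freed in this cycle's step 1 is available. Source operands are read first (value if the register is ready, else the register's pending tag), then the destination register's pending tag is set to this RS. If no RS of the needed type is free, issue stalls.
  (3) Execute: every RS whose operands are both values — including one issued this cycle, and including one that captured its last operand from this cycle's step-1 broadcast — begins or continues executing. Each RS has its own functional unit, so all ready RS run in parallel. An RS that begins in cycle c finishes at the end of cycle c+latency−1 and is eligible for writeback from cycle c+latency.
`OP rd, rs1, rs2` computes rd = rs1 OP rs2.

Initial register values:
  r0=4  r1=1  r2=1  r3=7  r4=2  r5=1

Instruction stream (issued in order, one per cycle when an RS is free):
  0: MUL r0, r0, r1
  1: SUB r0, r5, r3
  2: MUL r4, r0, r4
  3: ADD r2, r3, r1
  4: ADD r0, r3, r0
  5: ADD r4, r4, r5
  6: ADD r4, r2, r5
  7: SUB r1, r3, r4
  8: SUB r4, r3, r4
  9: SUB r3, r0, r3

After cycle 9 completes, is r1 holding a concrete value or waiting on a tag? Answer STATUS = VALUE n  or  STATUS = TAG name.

STATUS = TAG Add3

cycle 1: issue MUL r0<-Mul1 // r0:Mul1,r1:1,r2:1,r3:7,r4:2,r5:1
cycle 2: issue SUB r0<-Add1 // r0:Add1,r1:1,r2:1,r3:7,r4:2,r5:1
cycle 3: issue MUL r4<-Mul2 // r0:Add1,r1:1,r2:1,r3:7,r4:Mul2,r5:1
cycle 4: CDB Add1=-6; issue ADD r2<-Add1 // r0:-6,r1:1,r2:Add1,r3:7,r4:Mul2,r5:1
cycle 5: issue ADD r0<-Add2 // r0:Add2,r1:1,r2:Add1,r3:7,r4:Mul2,r5:1
cycle 6: CDB Add1=8; issue ADD r4<-Add1 // r0:Add2,r1:1,r2:8,r3:7,r4:Add1,r5:1
cycle 7: CDB Add2=1; issue ADD r4<-Add2 // r0:1,r1:1,r2:8,r3:7,r4:Add2,r5:1
cycle 8: CDB Mul1=4; issue SUB r1<-Add3 // r0:1,r1:Add3,r2:8,r3:7,r4:Add2,r5:1
cycle 9: CDB Add2=9; issue SUB r4<-Add2 // r0:1,r1:Add3,r2:8,r3:7,r4:Add2,r5:1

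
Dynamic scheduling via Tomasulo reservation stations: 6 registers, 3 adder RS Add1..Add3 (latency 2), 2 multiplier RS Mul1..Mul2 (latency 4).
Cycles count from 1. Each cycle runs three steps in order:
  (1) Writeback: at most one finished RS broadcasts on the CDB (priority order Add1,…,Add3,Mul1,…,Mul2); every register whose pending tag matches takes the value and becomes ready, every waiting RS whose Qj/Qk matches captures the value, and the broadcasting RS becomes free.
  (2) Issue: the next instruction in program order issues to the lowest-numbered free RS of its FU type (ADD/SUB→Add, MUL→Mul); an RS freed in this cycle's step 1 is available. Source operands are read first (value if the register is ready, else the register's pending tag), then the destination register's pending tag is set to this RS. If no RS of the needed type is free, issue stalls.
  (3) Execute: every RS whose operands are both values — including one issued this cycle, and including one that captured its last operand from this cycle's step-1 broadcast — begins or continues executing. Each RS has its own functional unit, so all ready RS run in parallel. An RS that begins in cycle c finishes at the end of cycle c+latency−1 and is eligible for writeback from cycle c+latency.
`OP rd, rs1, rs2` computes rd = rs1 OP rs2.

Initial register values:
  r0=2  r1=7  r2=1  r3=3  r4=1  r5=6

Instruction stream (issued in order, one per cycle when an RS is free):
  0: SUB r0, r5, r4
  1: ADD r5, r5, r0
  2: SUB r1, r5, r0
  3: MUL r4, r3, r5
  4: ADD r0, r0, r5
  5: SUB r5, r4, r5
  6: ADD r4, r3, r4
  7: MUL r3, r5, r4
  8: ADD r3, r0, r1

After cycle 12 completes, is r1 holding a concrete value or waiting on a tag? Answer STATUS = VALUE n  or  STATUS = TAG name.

  c1: issue SUB r0<-Add1  regs: r0:Add1,r1:7,r2:1,r3:3,r4:1,r5:6
  c2: issue ADD r5<-Add2  regs: r0:Add1,r1:7,r2:1,r3:3,r4:1,r5:Add2
  c3: CDB Add1=5; issue SUB r1<-Add1  regs: r0:5,r1:Add1,r2:1,r3:3,r4:1,r5:Add2
  c4: issue MUL r4<-Mul1  regs: r0:5,r1:Add1,r2:1,r3:3,r4:Mul1,r5:Add2
  c5: CDB Add2=11; issue ADD r0<-Add2  regs: r0:Add2,r1:Add1,r2:1,r3:3,r4:Mul1,r5:11
  c6: issue SUB r5<-Add3  regs: r0:Add2,r1:Add1,r2:1,r3:3,r4:Mul1,r5:Add3
  c7: CDB Add1=6; issue ADD r4<-Add1  regs: r0:Add2,r1:6,r2:1,r3:3,r4:Add1,r5:Add3
  c8: CDB Add2=16; issue MUL r3<-Mul2  regs: r0:16,r1:6,r2:1,r3:Mul2,r4:Add1,r5:Add3
  c9: CDB Mul1=33; issue ADD r3<-Add2  regs: r0:16,r1:6,r2:1,r3:Add2,r4:Add1,r5:Add3
  c10: -  regs: r0:16,r1:6,r2:1,r3:Add2,r4:Add1,r5:Add3
  c11: CDB Add1=36  regs: r0:16,r1:6,r2:1,r3:Add2,r4:36,r5:Add3
  c12: CDB Add2=22  regs: r0:16,r1:6,r2:1,r3:22,r4:36,r5:Add3

STATUS = VALUE 6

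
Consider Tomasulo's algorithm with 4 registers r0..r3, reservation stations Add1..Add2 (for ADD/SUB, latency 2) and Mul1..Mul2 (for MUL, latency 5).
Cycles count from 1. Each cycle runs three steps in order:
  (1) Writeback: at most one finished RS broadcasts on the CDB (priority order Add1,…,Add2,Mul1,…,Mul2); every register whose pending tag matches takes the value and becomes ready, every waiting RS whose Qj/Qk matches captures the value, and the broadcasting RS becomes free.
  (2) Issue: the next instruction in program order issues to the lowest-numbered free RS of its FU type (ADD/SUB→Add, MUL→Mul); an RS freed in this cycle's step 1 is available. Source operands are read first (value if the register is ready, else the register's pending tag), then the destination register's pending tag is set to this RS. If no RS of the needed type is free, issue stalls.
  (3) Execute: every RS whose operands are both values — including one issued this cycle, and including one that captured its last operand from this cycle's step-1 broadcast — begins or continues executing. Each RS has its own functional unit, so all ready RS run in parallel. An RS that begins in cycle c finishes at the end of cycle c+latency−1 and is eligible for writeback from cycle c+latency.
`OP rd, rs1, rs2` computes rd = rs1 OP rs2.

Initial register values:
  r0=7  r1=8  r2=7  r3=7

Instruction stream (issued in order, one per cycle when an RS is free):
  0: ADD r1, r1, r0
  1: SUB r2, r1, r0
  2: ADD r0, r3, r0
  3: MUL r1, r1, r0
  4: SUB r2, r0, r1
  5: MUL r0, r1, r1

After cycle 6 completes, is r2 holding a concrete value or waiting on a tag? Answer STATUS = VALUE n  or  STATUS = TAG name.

STATUS = TAG Add1

cycle 1: issue ADD r1<-Add1 // r0:7,r1:Add1,r2:7,r3:7
cycle 2: issue SUB r2<-Add2 // r0:7,r1:Add1,r2:Add2,r3:7
cycle 3: CDB Add1=15; issue ADD r0<-Add1 // r0:Add1,r1:15,r2:Add2,r3:7
cycle 4: issue MUL r1<-Mul1 // r0:Add1,r1:Mul1,r2:Add2,r3:7
cycle 5: CDB Add1=14; issue SUB r2<-Add1 // r0:14,r1:Mul1,r2:Add1,r3:7
cycle 6: CDB Add2=8; issue MUL r0<-Mul2 // r0:Mul2,r1:Mul1,r2:Add1,r3:7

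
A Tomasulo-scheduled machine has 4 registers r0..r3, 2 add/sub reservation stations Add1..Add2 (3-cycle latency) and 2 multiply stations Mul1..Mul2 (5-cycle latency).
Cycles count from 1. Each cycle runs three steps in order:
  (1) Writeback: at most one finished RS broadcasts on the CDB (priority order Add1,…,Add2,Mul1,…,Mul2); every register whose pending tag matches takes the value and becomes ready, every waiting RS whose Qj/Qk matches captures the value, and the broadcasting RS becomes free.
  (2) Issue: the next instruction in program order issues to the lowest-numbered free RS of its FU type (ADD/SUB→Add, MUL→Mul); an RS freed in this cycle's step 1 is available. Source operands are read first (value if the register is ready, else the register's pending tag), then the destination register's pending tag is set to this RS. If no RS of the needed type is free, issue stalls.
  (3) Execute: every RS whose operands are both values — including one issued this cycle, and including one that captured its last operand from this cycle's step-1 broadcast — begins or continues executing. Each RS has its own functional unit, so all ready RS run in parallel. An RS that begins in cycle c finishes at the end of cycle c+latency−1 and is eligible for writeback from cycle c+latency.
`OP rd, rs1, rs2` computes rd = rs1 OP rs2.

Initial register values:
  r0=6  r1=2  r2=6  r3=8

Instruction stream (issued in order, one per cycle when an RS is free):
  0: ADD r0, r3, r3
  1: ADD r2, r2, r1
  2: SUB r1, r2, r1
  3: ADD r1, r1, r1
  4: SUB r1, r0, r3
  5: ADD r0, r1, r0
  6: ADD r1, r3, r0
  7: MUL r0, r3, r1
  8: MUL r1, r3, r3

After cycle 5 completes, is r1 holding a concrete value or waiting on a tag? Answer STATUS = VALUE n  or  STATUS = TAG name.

STATUS = TAG Add2

c1: issue ADD r0<-Add1 | r0:Add1,r1:2,r2:6,r3:8
c2: issue ADD r2<-Add2 | r0:Add1,r1:2,r2:Add2,r3:8
c3: stall | r0:Add1,r1:2,r2:Add2,r3:8
c4: CDB Add1=16; issue SUB r1<-Add1 | r0:16,r1:Add1,r2:Add2,r3:8
c5: CDB Add2=8; issue ADD r1<-Add2 | r0:16,r1:Add2,r2:8,r3:8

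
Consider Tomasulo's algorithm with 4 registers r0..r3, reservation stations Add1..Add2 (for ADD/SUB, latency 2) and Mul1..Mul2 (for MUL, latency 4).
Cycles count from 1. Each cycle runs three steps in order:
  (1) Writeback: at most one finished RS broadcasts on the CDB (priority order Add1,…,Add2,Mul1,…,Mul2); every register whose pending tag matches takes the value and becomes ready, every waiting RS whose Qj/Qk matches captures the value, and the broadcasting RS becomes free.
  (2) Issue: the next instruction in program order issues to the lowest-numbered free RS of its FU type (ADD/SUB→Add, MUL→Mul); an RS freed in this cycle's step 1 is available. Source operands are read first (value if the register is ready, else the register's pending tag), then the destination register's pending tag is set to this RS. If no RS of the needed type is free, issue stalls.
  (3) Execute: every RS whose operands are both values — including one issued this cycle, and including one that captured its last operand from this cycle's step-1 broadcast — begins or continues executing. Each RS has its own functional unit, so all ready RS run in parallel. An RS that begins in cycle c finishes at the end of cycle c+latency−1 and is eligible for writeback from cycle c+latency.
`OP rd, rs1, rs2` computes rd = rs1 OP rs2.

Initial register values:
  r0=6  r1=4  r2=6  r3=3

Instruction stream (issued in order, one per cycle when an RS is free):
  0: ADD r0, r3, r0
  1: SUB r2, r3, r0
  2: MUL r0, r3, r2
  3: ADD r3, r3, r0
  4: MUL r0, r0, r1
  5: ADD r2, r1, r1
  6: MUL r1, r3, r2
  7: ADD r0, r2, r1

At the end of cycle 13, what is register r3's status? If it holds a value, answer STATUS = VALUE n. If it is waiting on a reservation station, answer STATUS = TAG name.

STATUS = VALUE -15

c1: issue ADD r0<-Add1 | r0:Add1,r1:4,r2:6,r3:3
c2: issue SUB r2<-Add2 | r0:Add1,r1:4,r2:Add2,r3:3
c3: CDB Add1=9; issue MUL r0<-Mul1 | r0:Mul1,r1:4,r2:Add2,r3:3
c4: issue ADD r3<-Add1 | r0:Mul1,r1:4,r2:Add2,r3:Add1
c5: CDB Add2=-6; issue MUL r0<-Mul2 | r0:Mul2,r1:4,r2:-6,r3:Add1
c6: issue ADD r2<-Add2 | r0:Mul2,r1:4,r2:Add2,r3:Add1
c7: stall | r0:Mul2,r1:4,r2:Add2,r3:Add1
c8: CDB Add2=8; stall | r0:Mul2,r1:4,r2:8,r3:Add1
c9: CDB Mul1=-18; issue MUL r1<-Mul1 | r0:Mul2,r1:Mul1,r2:8,r3:Add1
c10: issue ADD r0<-Add2 | r0:Add2,r1:Mul1,r2:8,r3:Add1
c11: CDB Add1=-15 | r0:Add2,r1:Mul1,r2:8,r3:-15
c12: - | r0:Add2,r1:Mul1,r2:8,r3:-15
c13: CDB Mul2=-72 | r0:Add2,r1:Mul1,r2:8,r3:-15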